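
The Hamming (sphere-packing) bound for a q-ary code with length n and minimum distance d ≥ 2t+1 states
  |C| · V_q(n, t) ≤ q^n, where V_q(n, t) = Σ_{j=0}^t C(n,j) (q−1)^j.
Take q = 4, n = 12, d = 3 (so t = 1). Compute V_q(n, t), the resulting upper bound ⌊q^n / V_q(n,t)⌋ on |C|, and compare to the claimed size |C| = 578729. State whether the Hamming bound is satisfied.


V_q(n, t) = 37, q^n = 16777216, Hamming bound = 453438, |C| = 578729 > bound (violated).

Step 1: Compute V_q(n, t) = Σ_{j=0}^1 C(n, j) (q−1)^j.
  j = 0: C(12,0)·(3)^0 = 1·1 = 1.
  j = 1: C(12,1)·(3)^1 = 12·3 = 36.
  V_q(n, t) = 1 + 36 = 37.
Step 2: q^n = 4^12 = 16777216.
Step 3: Hamming bound ⌊q^n / V_q(n,t)⌋ = ⌊16777216/37⌋ = 453438.
Step 4: Compare |C| = 578729 to 453438: violated.
The claimed |C| lies above the Hamming bound, so no 4-ary code of length 12 with d ≥ 3 can have 578729 codewords.


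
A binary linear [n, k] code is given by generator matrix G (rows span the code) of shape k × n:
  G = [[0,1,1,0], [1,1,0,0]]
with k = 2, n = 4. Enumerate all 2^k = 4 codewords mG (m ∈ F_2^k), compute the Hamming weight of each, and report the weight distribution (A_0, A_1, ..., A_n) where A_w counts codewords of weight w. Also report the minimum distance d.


Weight distribution: A_0 = 1, A_2 = 3. Minimum distance d = 2.

Enumerate all 2^2 = 4 messages m ∈ F_2^2.
For each, compute codeword c = mG in F_2^4, then tally its weight.
  m = 00 → c = 0000, weight = 0.
  m = 10 → c = 0110, weight = 2.
  m = 01 → c = 1100, weight = 2.
  m = 11 → c = 1010, weight = 2.
Tally weights:
  weight 0: 1 codewords.
  weight 2: 3 codewords.
Minimum distance d = smallest w > 0 with A_w > 0 = 2.
Sanity: Σ A_w = 4 = 2^2 = 4 ✓.


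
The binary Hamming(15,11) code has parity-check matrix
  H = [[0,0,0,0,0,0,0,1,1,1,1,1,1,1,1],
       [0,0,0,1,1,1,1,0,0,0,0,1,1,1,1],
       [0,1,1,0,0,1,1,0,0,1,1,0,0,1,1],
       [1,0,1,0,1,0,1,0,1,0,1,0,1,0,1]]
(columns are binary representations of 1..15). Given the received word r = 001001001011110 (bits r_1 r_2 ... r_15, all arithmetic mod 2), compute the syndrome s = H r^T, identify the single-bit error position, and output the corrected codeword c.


s = (1, 0, 0, 0)^T, error position = 8, corrected codeword c = 001001011011110

Compute s = H r^T mod 2 one row at a time:
  s_1 = 0 + 1 + 0 + 1 + 1 + 1 + 1 + 0 = 5 ≡ 1 (mod 2).
  s_2 = 0 + 0 + 1 + 0 + 1 + 1 + 1 + 0 = 4 ≡ 0 (mod 2).
  s_3 = 0 + 1 + 1 + 0 + 0 + 1 + 1 + 0 = 4 ≡ 0 (mod 2).
  s_4 = 0 + 1 + 0 + 0 + 1 + 1 + 1 + 0 = 4 ≡ 0 (mod 2).
s = (1, 0, 0, 0)^T — this equals column 8 of H (binary 1000), so error is at position 8.
Correct: flip bit 8 of r = 001001001011110 to get c = 001001011011110.


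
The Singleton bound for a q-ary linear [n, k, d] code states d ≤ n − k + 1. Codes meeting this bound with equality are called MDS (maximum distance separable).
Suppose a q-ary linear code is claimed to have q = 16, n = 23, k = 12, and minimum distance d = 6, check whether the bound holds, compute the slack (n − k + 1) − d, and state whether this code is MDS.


Singleton RHS = n − k + 1 = 12, slack = 6, bound satisfied, not MDS.

Singleton bound: d ≤ n − k + 1.
Here n = 23, k = 12, so n − k + 1 = 12.
Given d = 6, check d ≤ 12: YES.
Slack = (n − k + 1) − d = 6.
The code is NOT MDS (slack = 6 > 0).
Description: the claimed parameters are [23, 12, 6]_16; such a code would be non-MDS.


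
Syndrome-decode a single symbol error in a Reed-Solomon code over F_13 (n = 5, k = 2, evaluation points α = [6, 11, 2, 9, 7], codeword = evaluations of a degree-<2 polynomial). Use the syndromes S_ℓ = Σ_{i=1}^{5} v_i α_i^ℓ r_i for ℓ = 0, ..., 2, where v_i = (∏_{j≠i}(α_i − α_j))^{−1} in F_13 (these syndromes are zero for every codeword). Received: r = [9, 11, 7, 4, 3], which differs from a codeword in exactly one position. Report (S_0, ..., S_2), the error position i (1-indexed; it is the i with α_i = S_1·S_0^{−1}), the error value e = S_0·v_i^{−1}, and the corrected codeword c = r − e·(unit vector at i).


S = (5, 3, 7), error at position 2, error magnitude e = 6, c = [9, 5, 7, 4, 3].

Step 1: column multipliers v_i = (∏_{j≠i}(α_i − α_j))^{−1} mod 13.
  i = 1 (α = 6): (6−11)(6−2)(6−9)(6−7) = (−5)·4·(−3)·(−1) = −60 ≡ 5, so v_1 = 5^{−1} = 8 (mod 13).
  i = 2 (α = 11): (11−6)(11−2)(11−9)(11−7) = 5·9·2·4 = 360 ≡ 9, so v_2 = 9^{−1} = 3 (mod 13).
  i = 3 (α = 2): (2−6)(2−11)(2−9)(2−7) = (−4)·(−9)·(−7)·(−5) = 1260 ≡ 12, so v_3 = 12^{−1} = 12 (mod 13).
  i = 4 (α = 9): (9−6)(9−11)(9−2)(9−7) = 3·(−2)·7·2 = −84 ≡ 7, so v_4 = 7^{−1} = 2 (mod 13).
  i = 5 (α = 7): (7−6)(7−11)(7−2)(7−9) = 1·(−4)·5·(−2) = 40 ≡ 1, so v_5 = 1^{−1} = 1 (mod 13).
  v = [8, 3, 12, 2, 1].
Step 2: syndromes of r = [9, 11, 7, 4, 3] (all sums mod 13).
  S_0 = Σ v_i r_i = 8·9 + 3·11 + 12·7 + 2·4 + 1·3 = 200 ≡ 5.
  S_1 = Σ v_i α_i r_i = 8·6·9 + 3·11·11 + 12·2·7 + 2·9·4 + 1·7·3 = 1056 ≡ 3.
  α_i^2 mod 13 = [10, 4, 4, 3, 10].
  S_2 = Σ v_i α_i^2 r_i = 8·10·9 + 3·4·11 + 12·4·7 + 2·3·4 + 1·10·3 = 1242 ≡ 7.
  S = (5, 3, 7) ≠ 0, so r is not a codeword (an error is present).
Step 3: locate the error. For a single error e at position i, S_ℓ = v_i·e·α_i^ℓ, so α_err = S_1/S_0.
  S_0^{−1} = 5^{−1} = 8 (mod 13), so α_err = 3·8 = 24 ≡ 11 = α_2. Error position i = 2.
  Consistency check: S_2/S_1 = 7·9 = 63 ≡ 11 = α_err ✓ (single-error assumption holds).
Step 4: error magnitude e = S_0/v_2 = S_0·∏_{j≠2}(α_2 − α_j) = 5·9 = 45 ≡ 6 (mod 13).
Step 5: correct position 2: c_2 = r_2 − e = 11 − 6 ≡ 5 (mod 13). Hence c = [9, 5, 7, 4, 3].
  Check: interpolating c through the α_i gives m(x) = 6 + 7·x (degree < 2) with m(α_i) = c_i for every i, so c is indeed a codeword.


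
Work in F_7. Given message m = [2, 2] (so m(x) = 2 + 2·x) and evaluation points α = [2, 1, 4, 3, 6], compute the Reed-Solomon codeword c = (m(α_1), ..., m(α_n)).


c = [6, 4, 3, 1, 0]

Message polynomial: m(x) = 2 + 2·x (mod 7).
For each evaluation point α_i, compute m(α_i) mod 7:
  α_1 = 2: Horner steps 2 → 6, so m(2) = 6.
  α_2 = 1: Horner steps 2 → 4, so m(1) = 4.
  α_3 = 4: Horner steps 2 → 3, so m(4) = 3.
  α_4 = 3: Horner steps 2 → 1, so m(3) = 1.
  α_5 = 6: Horner steps 2 → 0, so m(6) = 0.
Codeword c = [6, 4, 3, 1, 0] ∈ F_7^5.


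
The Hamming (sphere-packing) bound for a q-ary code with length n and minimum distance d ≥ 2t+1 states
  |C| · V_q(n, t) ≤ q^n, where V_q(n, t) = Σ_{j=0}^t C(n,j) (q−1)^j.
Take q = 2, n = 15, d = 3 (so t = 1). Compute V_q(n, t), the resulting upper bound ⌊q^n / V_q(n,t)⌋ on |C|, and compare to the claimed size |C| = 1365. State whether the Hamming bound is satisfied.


V_q(n, t) = 16, q^n = 32768, Hamming bound = 2048, |C| = 1365 ≤ bound (satisfied).

Step 1: Compute V_q(n, t) = Σ_{j=0}^1 C(n, j) (q−1)^j.
  j = 0: C(15,0)·(1)^0 = 1·1 = 1.
  j = 1: C(15,1)·(1)^1 = 15·1 = 15.
  V_q(n, t) = 1 + 15 = 16.
Step 2: q^n = 2^15 = 32768.
Step 3: Hamming bound ⌊q^n / V_q(n,t)⌋ = ⌊32768/16⌋ = 2048.
Step 4: Compare |C| = 1365 to 2048: satisfied.
The claimed |C| lies below the Hamming bound.


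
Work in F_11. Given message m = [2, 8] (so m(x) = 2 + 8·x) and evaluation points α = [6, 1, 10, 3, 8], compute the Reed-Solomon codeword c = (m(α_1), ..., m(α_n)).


c = [6, 10, 5, 4, 0]

Message polynomial: m(x) = 2 + 8·x (mod 11).
For each evaluation point α_i, compute m(α_i) mod 11:
  α_1 = 6: Horner steps 8 → 6, so m(6) = 6.
  α_2 = 1: Horner steps 8 → 10, so m(1) = 10.
  α_3 = 10: Horner steps 8 → 5, so m(10) = 5.
  α_4 = 3: Horner steps 8 → 4, so m(3) = 4.
  α_5 = 8: Horner steps 8 → 0, so m(8) = 0.
Codeword c = [6, 10, 5, 4, 0] ∈ F_11^5.


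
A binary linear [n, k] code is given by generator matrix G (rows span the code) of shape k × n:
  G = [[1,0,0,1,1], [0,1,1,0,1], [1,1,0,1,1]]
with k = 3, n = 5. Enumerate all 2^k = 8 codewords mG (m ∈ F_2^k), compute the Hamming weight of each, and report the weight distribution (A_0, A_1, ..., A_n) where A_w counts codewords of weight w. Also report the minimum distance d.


Weight distribution: A_0 = 1, A_1 = 1, A_2 = 1, A_3 = 3, A_4 = 2. Minimum distance d = 1.

Enumerate all 2^3 = 8 messages m ∈ F_2^3.
For each, compute codeword c = mG in F_2^5, then tally its weight.
  m = 000 → c = 00000, weight = 0.
  m = 100 → c = 10011, weight = 3.
  m = 010 → c = 01101, weight = 3.
  m = 110 → c = 11110, weight = 4.
  m = 001 → c = 11011, weight = 4.
  m = 101 → c = 01000, weight = 1.
  m = 011 → c = 10110, weight = 3.
  m = 111 → c = 00101, weight = 2.
Tally weights:
  weight 0: 1 codewords.
  weight 1: 1 codewords.
  weight 2: 1 codewords.
  weight 3: 3 codewords.
  weight 4: 2 codewords.
Minimum distance d = smallest w > 0 with A_w > 0 = 1.
Sanity: Σ A_w = 8 = 2^3 = 8 ✓.


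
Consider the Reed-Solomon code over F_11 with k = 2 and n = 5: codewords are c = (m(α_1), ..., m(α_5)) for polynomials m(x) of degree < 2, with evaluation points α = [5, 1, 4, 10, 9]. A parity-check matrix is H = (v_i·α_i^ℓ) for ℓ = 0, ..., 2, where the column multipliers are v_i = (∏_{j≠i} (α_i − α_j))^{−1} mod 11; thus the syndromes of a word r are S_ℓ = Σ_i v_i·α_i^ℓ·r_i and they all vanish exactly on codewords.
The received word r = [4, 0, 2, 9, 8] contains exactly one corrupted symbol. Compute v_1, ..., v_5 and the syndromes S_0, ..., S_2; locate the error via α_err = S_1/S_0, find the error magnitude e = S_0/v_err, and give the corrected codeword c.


S = (6, 2, 8), error at position 3, error magnitude e = 10, c = [4, 0, 3, 9, 8].

Step 1: column multipliers v_i = (∏_{j≠i}(α_i − α_j))^{−1} mod 11.
  i = 1 (α = 5): (5−1)(5−4)(5−10)(5−9) = 4·1·(−5)·(−4) = 80 ≡ 3, so v_1 = 3^{−1} = 4 (mod 11).
  i = 2 (α = 1): (1−5)(1−4)(1−10)(1−9) = (−4)·(−3)·(−9)·(−8) = 864 ≡ 6, so v_2 = 6^{−1} = 2 (mod 11).
  i = 3 (α = 4): (4−5)(4−1)(4−10)(4−9) = (−1)·3·(−6)·(−5) = −90 ≡ 9, so v_3 = 9^{−1} = 5 (mod 11).
  i = 4 (α = 10): (10−5)(10−1)(10−4)(10−9) = 5·9·6·1 = 270 ≡ 6, so v_4 = 6^{−1} = 2 (mod 11).
  i = 5 (α = 9): (9−5)(9−1)(9−4)(9−10) = 4·8·5·(−1) = −160 ≡ 5, so v_5 = 5^{−1} = 9 (mod 11).
  v = [4, 2, 5, 2, 9].
Step 2: syndromes of r = [4, 0, 2, 9, 8] (all sums mod 11).
  S_0 = Σ v_i r_i = 4·4 + 2·0 + 5·2 + 2·9 + 9·8 = 116 ≡ 6.
  S_1 = Σ v_i α_i r_i = 4·5·4 + 2·1·0 + 5·4·2 + 2·10·9 + 9·9·8 = 948 ≡ 2.
  α_i^2 mod 11 = [3, 1, 5, 1, 4].
  S_2 = Σ v_i α_i^2 r_i = 4·3·4 + 2·1·0 + 5·5·2 + 2·1·9 + 9·4·8 = 404 ≡ 8.
  S = (6, 2, 8) ≠ 0, so r is not a codeword (an error is present).
Step 3: locate the error. For a single error e at position i, S_ℓ = v_i·e·α_i^ℓ, so α_err = S_1/S_0.
  S_0^{−1} = 6^{−1} = 2 (mod 11), so α_err = 2·2 = 4 ≡ 4 = α_3. Error position i = 3.
  Consistency check: S_2/S_1 = 8·6 = 48 ≡ 4 = α_err ✓ (single-error assumption holds).
Step 4: error magnitude e = S_0/v_3 = S_0·∏_{j≠3}(α_3 − α_j) = 6·9 = 54 ≡ 10 (mod 11).
Step 5: correct position 3: c_3 = r_3 − e = 2 − 10 ≡ 3 (mod 11). Hence c = [4, 0, 3, 9, 8].
  Check: interpolating c through the α_i gives m(x) = 10 + 1·x (degree < 2) with m(α_i) = c_i for every i, so c is indeed a codeword.


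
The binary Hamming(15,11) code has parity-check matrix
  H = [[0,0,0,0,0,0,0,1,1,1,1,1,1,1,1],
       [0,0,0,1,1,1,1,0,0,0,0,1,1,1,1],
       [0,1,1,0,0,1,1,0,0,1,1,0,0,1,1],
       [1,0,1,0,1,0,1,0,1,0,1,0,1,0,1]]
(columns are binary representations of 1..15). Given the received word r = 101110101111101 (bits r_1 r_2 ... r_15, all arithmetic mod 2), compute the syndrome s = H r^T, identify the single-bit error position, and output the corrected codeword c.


s = (0, 0, 1, 0)^T, error position = 2, corrected codeword c = 111110101111101

Compute s = H r^T mod 2 one row at a time:
  s_1 = 0 + 1 + 1 + 1 + 1 + 1 + 0 + 1 = 6 ≡ 0 (mod 2).
  s_2 = 1 + 1 + 0 + 1 + 1 + 1 + 0 + 1 = 6 ≡ 0 (mod 2).
  s_3 = 0 + 1 + 0 + 1 + 1 + 1 + 0 + 1 = 5 ≡ 1 (mod 2).
  s_4 = 1 + 1 + 1 + 1 + 1 + 1 + 1 + 1 = 8 ≡ 0 (mod 2).
s = (0, 0, 1, 0)^T — this equals column 2 of H (binary 0010), so error is at position 2.
Correct: flip bit 2 of r = 101110101111101 to get c = 111110101111101.


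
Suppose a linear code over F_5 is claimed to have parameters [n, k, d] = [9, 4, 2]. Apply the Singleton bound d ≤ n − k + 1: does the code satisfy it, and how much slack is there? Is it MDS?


Singleton RHS = n − k + 1 = 6, slack = 4, bound satisfied, not MDS.

Singleton bound: d ≤ n − k + 1.
Here n = 9, k = 4, so n − k + 1 = 6.
Given d = 2, check d ≤ 6: YES.
Slack = (n − k + 1) − d = 4.
The code is NOT MDS (slack = 4 > 0).
Description: the claimed parameters are [9, 4, 2]_5; such a code would be non-MDS.


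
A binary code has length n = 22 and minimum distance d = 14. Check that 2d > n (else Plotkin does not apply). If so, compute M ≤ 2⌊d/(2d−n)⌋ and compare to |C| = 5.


Plotkin bound M ≤ 4; given |C| = 5 > bound (violated).

Check applicability: 2d = 28, n = 22.
2d − n = 6 > 0, so Plotkin applies.
Compute d/(2d−n) = 14/6 ≈ 2.3333.
⌊d/(2d−n)⌋ = 2.
Plotkin bound: M ≤ 2·2 = 4.
Given |C| = 5, check: VIOLATED.
This |C| is above the Plotkin bound, so no binary code with n = 22, d = 14 and 5 codewords exists.


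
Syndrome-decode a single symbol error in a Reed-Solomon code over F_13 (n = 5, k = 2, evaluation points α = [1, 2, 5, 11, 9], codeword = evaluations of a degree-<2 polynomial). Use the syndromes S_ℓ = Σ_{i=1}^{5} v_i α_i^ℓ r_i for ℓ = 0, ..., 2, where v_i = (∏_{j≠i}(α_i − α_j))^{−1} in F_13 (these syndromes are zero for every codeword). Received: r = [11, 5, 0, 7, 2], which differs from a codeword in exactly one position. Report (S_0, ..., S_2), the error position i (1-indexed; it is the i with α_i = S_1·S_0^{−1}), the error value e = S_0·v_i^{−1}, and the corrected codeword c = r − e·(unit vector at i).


S = (4, 5, 3), error at position 4, error magnitude e = 4, c = [11, 5, 0, 3, 2].

Step 1: column multipliers v_i = (∏_{j≠i}(α_i − α_j))^{−1} mod 13.
  i = 1 (α = 1): (1−2)(1−5)(1−11)(1−9) = (−1)·(−4)·(−10)·(−8) = 320 ≡ 8, so v_1 = 8^{−1} = 5 (mod 13).
  i = 2 (α = 2): (2−1)(2−5)(2−11)(2−9) = 1·(−3)·(−9)·(−7) = −189 ≡ 6, so v_2 = 6^{−1} = 11 (mod 13).
  i = 3 (α = 5): (5−1)(5−2)(5−11)(5−9) = 4·3·(−6)·(−4) = 288 ≡ 2, so v_3 = 2^{−1} = 7 (mod 13).
  i = 4 (α = 11): (11−1)(11−2)(11−5)(11−9) = 10·9·6·2 = 1080 ≡ 1, so v_4 = 1^{−1} = 1 (mod 13).
  i = 5 (α = 9): (9−1)(9−2)(9−5)(9−11) = 8·7·4·(−2) = −448 ≡ 7, so v_5 = 7^{−1} = 2 (mod 13).
  v = [5, 11, 7, 1, 2].
Step 2: syndromes of r = [11, 5, 0, 7, 2] (all sums mod 13).
  S_0 = Σ v_i r_i = 5·11 + 11·5 + 7·0 + 1·7 + 2·2 = 121 ≡ 4.
  S_1 = Σ v_i α_i r_i = 5·1·11 + 11·2·5 + 7·5·0 + 1·11·7 + 2·9·2 = 278 ≡ 5.
  α_i^2 mod 13 = [1, 4, 12, 4, 3].
  S_2 = Σ v_i α_i^2 r_i = 5·1·11 + 11·4·5 + 7·12·0 + 1·4·7 + 2·3·2 = 315 ≡ 3.
  S = (4, 5, 3) ≠ 0, so r is not a codeword (an error is present).
Step 3: locate the error. For a single error e at position i, S_ℓ = v_i·e·α_i^ℓ, so α_err = S_1/S_0.
  S_0^{−1} = 4^{−1} = 10 (mod 13), so α_err = 5·10 = 50 ≡ 11 = α_4. Error position i = 4.
  Consistency check: S_2/S_1 = 3·8 = 24 ≡ 11 = α_err ✓ (single-error assumption holds).
Step 4: error magnitude e = S_0/v_4 = S_0·∏_{j≠4}(α_4 − α_j) = 4·1 = 4 ≡ 4 (mod 13).
Step 5: correct position 4: c_4 = r_4 − e = 7 − 4 ≡ 3 (mod 13). Hence c = [11, 5, 0, 3, 2].
  Check: interpolating c through the α_i gives m(x) = 4 + 7·x (degree < 2) with m(α_i) = c_i for every i, so c is indeed a codeword.


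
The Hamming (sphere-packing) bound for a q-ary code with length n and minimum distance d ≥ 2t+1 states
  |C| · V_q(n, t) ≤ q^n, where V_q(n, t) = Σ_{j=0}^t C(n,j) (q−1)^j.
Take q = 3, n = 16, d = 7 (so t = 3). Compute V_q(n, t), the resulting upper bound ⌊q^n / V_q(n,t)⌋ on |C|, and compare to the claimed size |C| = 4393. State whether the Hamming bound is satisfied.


V_q(n, t) = 4993, q^n = 43046721, Hamming bound = 8621, |C| = 4393 ≤ bound (satisfied).

Step 1: Compute V_q(n, t) = Σ_{j=0}^3 C(n, j) (q−1)^j.
  j = 0: C(16,0)·(2)^0 = 1·1 = 1.
  j = 1: C(16,1)·(2)^1 = 16·2 = 32.
  j = 2: C(16,2)·(2)^2 = 120·4 = 480.
  j = 3: C(16,3)·(2)^3 = 560·8 = 4480.
  V_q(n, t) = 1 + 32 + 480 + 4480 = 4993.
Step 2: q^n = 3^16 = 43046721.
Step 3: Hamming bound ⌊q^n / V_q(n,t)⌋ = ⌊43046721/4993⌋ = 8621.
Step 4: Compare |C| = 4393 to 8621: satisfied.
The claimed |C| lies below the Hamming bound.


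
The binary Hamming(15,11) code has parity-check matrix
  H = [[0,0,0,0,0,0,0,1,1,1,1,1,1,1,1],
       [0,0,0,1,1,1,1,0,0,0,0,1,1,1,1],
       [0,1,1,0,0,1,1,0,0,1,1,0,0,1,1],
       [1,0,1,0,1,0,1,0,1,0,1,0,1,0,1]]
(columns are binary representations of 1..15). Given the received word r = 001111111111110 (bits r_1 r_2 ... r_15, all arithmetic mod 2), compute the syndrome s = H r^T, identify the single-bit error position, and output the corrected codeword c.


s = (1, 1, 0, 0)^T, error position = 12, corrected codeword c = 001111111110110

Compute s = H r^T mod 2 one row at a time:
  s_1 = 1 + 1 + 1 + 1 + 1 + 1 + 1 + 0 = 7 ≡ 1 (mod 2).
  s_2 = 1 + 1 + 1 + 1 + 1 + 1 + 1 + 0 = 7 ≡ 1 (mod 2).
  s_3 = 0 + 1 + 1 + 1 + 1 + 1 + 1 + 0 = 6 ≡ 0 (mod 2).
  s_4 = 0 + 1 + 1 + 1 + 1 + 1 + 1 + 0 = 6 ≡ 0 (mod 2).
s = (1, 1, 0, 0)^T — this equals column 12 of H (binary 1100), so error is at position 12.
Correct: flip bit 12 of r = 001111111111110 to get c = 001111111110110.


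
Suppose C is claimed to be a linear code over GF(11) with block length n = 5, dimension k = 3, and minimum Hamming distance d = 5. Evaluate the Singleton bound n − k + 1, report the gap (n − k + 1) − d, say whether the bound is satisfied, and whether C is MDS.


Singleton RHS = n − k + 1 = 3, slack = -2, bound violated (no such code; not MDS).

Singleton bound: d ≤ n − k + 1.
Here n = 5, k = 3, so n − k + 1 = 3.
Given d = 5, check d ≤ 3: NO.
Slack = (n − k + 1) − d = -2.
The slack is negative: d = 5 exceeds n − k + 1 = 3 by 2, so the Singleton bound is violated and no linear [5, 3, 5]_11 code can exist. In particular it is not MDS (MDS requires d = n − k + 1 exactly).
Description: the claimed parameters are [5, 3, 5]_11; such a code would be impossible (violates the Singleton bound).


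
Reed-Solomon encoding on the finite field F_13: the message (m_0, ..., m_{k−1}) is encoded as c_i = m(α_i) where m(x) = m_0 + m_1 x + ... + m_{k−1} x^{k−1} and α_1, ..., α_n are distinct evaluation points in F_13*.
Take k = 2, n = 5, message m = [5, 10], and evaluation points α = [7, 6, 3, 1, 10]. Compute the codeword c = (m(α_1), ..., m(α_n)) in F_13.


c = [10, 0, 9, 2, 1]

Message polynomial: m(x) = 5 + 10·x (mod 13).
For each evaluation point α_i, compute m(α_i) mod 13:
  α_1 = 7: Horner steps 10 → 10, so m(7) = 10.
  α_2 = 6: Horner steps 10 → 0, so m(6) = 0.
  α_3 = 3: Horner steps 10 → 9, so m(3) = 9.
  α_4 = 1: Horner steps 10 → 2, so m(1) = 2.
  α_5 = 10: Horner steps 10 → 1, so m(10) = 1.
Codeword c = [10, 0, 9, 2, 1] ∈ F_13^5.


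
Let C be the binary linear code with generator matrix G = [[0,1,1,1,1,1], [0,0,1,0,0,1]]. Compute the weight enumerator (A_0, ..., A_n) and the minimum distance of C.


Weight distribution: A_0 = 1, A_2 = 1, A_3 = 1, A_5 = 1. Minimum distance d = 2.

Enumerate all 2^2 = 4 messages m ∈ F_2^2.
For each, compute codeword c = mG in F_2^6, then tally its weight.
  m = 00 → c = 000000, weight = 0.
  m = 10 → c = 011111, weight = 5.
  m = 01 → c = 001001, weight = 2.
  m = 11 → c = 010110, weight = 3.
Tally weights:
  weight 0: 1 codewords.
  weight 2: 1 codewords.
  weight 3: 1 codewords.
  weight 5: 1 codewords.
Minimum distance d = smallest w > 0 with A_w > 0 = 2.
Sanity: Σ A_w = 4 = 2^2 = 4 ✓.


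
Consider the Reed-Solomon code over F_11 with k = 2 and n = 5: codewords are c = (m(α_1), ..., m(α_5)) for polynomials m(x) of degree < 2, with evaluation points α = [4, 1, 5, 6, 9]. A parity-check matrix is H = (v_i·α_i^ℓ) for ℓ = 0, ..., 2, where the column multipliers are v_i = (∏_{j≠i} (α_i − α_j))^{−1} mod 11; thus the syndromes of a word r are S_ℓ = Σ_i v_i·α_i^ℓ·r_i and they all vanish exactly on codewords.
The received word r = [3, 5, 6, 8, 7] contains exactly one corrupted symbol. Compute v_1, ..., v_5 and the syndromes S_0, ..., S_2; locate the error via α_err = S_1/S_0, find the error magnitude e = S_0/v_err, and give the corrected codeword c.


S = (7, 9, 10), error at position 4, error magnitude e = 10, c = [3, 5, 6, 9, 7].

Step 1: column multipliers v_i = (∏_{j≠i}(α_i − α_j))^{−1} mod 11.
  i = 1 (α = 4): (4−1)(4−5)(4−6)(4−9) = 3·(−1)·(−2)·(−5) = −30 ≡ 3, so v_1 = 3^{−1} = 4 (mod 11).
  i = 2 (α = 1): (1−4)(1−5)(1−6)(1−9) = (−3)·(−4)·(−5)·(−8) = 480 ≡ 7, so v_2 = 7^{−1} = 8 (mod 11).
  i = 3 (α = 5): (5−4)(5−1)(5−6)(5−9) = 1·4·(−1)·(−4) = 16 ≡ 5, so v_3 = 5^{−1} = 9 (mod 11).
  i = 4 (α = 6): (6−4)(6−1)(6−5)(6−9) = 2·5·1·(−3) = −30 ≡ 3, so v_4 = 3^{−1} = 4 (mod 11).
  i = 5 (α = 9): (9−4)(9−1)(9−5)(9−6) = 5·8·4·3 = 480 ≡ 7, so v_5 = 7^{−1} = 8 (mod 11).
  v = [4, 8, 9, 4, 8].
Step 2: syndromes of r = [3, 5, 6, 8, 7] (all sums mod 11).
  S_0 = Σ v_i r_i = 4·3 + 8·5 + 9·6 + 4·8 + 8·7 = 194 ≡ 7.
  S_1 = Σ v_i α_i r_i = 4·4·3 + 8·1·5 + 9·5·6 + 4·6·8 + 8·9·7 = 1054 ≡ 9.
  α_i^2 mod 11 = [5, 1, 3, 3, 4].
  S_2 = Σ v_i α_i^2 r_i = 4·5·3 + 8·1·5 + 9·3·6 + 4·3·8 + 8·4·7 = 582 ≡ 10.
  S = (7, 9, 10) ≠ 0, so r is not a codeword (an error is present).
Step 3: locate the error. For a single error e at position i, S_ℓ = v_i·e·α_i^ℓ, so α_err = S_1/S_0.
  S_0^{−1} = 7^{−1} = 8 (mod 11), so α_err = 9·8 = 72 ≡ 6 = α_4. Error position i = 4.
  Consistency check: S_2/S_1 = 10·5 = 50 ≡ 6 = α_err ✓ (single-error assumption holds).
Step 4: error magnitude e = S_0/v_4 = S_0·∏_{j≠4}(α_4 − α_j) = 7·3 = 21 ≡ 10 (mod 11).
Step 5: correct position 4: c_4 = r_4 − e = 8 − 10 ≡ 9 (mod 11). Hence c = [3, 5, 6, 9, 7].
  Check: interpolating c through the α_i gives m(x) = 2 + 3·x (degree < 2) with m(α_i) = c_i for every i, so c is indeed a codeword.


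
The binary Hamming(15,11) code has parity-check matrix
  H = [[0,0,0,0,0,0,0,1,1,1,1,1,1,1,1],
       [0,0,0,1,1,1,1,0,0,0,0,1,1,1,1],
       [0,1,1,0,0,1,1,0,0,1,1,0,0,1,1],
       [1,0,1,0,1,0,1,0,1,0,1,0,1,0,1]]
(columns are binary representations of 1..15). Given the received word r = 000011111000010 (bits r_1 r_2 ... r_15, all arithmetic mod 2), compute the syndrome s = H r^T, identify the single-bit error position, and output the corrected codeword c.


s = (1, 0, 1, 1)^T, error position = 11, corrected codeword c = 000011111010010

Compute s = H r^T mod 2 one row at a time:
  s_1 = 1 + 1 + 0 + 0 + 0 + 0 + 1 + 0 = 3 ≡ 1 (mod 2).
  s_2 = 0 + 1 + 1 + 1 + 0 + 0 + 1 + 0 = 4 ≡ 0 (mod 2).
  s_3 = 0 + 0 + 1 + 1 + 0 + 0 + 1 + 0 = 3 ≡ 1 (mod 2).
  s_4 = 0 + 0 + 1 + 1 + 1 + 0 + 0 + 0 = 3 ≡ 1 (mod 2).
s = (1, 0, 1, 1)^T — this equals column 11 of H (binary 1011), so error is at position 11.
Correct: flip bit 11 of r = 000011111000010 to get c = 000011111010010.


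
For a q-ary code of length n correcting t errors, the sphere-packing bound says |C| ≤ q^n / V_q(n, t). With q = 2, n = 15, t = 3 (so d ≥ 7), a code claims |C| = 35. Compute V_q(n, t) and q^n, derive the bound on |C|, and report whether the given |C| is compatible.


V_q(n, t) = 576, q^n = 32768, Hamming bound = 56, |C| = 35 ≤ bound (satisfied).

Step 1: Compute V_q(n, t) = Σ_{j=0}^3 C(n, j) (q−1)^j.
  j = 0: C(15,0)·(1)^0 = 1·1 = 1.
  j = 1: C(15,1)·(1)^1 = 15·1 = 15.
  j = 2: C(15,2)·(1)^2 = 105·1 = 105.
  j = 3: C(15,3)·(1)^3 = 455·1 = 455.
  V_q(n, t) = 1 + 15 + 105 + 455 = 576.
Step 2: q^n = 2^15 = 32768.
Step 3: Hamming bound ⌊q^n / V_q(n,t)⌋ = ⌊32768/576⌋ = 56.
Step 4: Compare |C| = 35 to 56: satisfied.
The claimed |C| lies below the Hamming bound.


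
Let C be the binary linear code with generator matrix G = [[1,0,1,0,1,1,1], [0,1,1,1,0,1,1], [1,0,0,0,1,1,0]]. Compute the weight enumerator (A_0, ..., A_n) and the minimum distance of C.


Weight distribution: A_0 = 1, A_2 = 1, A_3 = 2, A_4 = 1, A_5 = 2, A_6 = 1. Minimum distance d = 2.

Enumerate all 2^3 = 8 messages m ∈ F_2^3.
For each, compute codeword c = mG in F_2^7, then tally its weight.
  m = 000 → c = 0000000, weight = 0.
  m = 100 → c = 1010111, weight = 5.
  m = 010 → c = 0111011, weight = 5.
  m = 110 → c = 1101100, weight = 4.
  m = 001 → c = 1000110, weight = 3.
  m = 101 → c = 0010001, weight = 2.
  m = 011 → c = 1111101, weight = 6.
  m = 111 → c = 0101010, weight = 3.
Tally weights:
  weight 0: 1 codewords.
  weight 2: 1 codewords.
  weight 3: 2 codewords.
  weight 4: 1 codewords.
  weight 5: 2 codewords.
  weight 6: 1 codewords.
Minimum distance d = smallest w > 0 with A_w > 0 = 2.
Sanity: Σ A_w = 8 = 2^3 = 8 ✓.


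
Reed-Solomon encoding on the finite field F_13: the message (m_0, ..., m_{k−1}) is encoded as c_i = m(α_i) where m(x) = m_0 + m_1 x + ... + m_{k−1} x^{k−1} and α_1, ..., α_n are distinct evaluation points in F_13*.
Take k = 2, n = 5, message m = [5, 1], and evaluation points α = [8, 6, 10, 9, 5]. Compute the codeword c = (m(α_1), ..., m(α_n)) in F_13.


c = [0, 11, 2, 1, 10]

Message polynomial: m(x) = 5 + 1·x (mod 13).
For each evaluation point α_i, compute m(α_i) mod 13:
  α_1 = 8: Horner steps 1 → 0, so m(8) = 0.
  α_2 = 6: Horner steps 1 → 11, so m(6) = 11.
  α_3 = 10: Horner steps 1 → 2, so m(10) = 2.
  α_4 = 9: Horner steps 1 → 1, so m(9) = 1.
  α_5 = 5: Horner steps 1 → 10, so m(5) = 10.
Codeword c = [0, 11, 2, 1, 10] ∈ F_13^5.


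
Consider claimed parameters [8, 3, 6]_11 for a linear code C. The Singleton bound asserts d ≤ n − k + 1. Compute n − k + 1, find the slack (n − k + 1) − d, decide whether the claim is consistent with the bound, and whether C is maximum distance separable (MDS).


Singleton RHS = n − k + 1 = 6, slack = 0, bound satisfied, MDS.

Singleton bound: d ≤ n − k + 1.
Here n = 8, k = 3, so n − k + 1 = 6.
Given d = 6, check d ≤ 6: YES.
Slack = (n − k + 1) − d = 0.
The code is MDS (slack = 0).
Description: the claimed parameters are [8, 3, 6]_11; such a code would be MDS (meets Singleton bound).


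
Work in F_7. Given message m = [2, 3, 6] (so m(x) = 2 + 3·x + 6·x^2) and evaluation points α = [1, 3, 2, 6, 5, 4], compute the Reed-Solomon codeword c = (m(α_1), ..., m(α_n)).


c = [4, 2, 4, 5, 6, 5]

Message polynomial: m(x) = 2 + 3·x + 6·x^2 (mod 7).
For each evaluation point α_i, compute m(α_i) mod 7:
  α_1 = 1: Horner steps 6 → 2 → 4, so m(1) = 4.
  α_2 = 3: Horner steps 6 → 0 → 2, so m(3) = 2.
  α_3 = 2: Horner steps 6 → 1 → 4, so m(2) = 4.
  α_4 = 6: Horner steps 6 → 4 → 5, so m(6) = 5.
  α_5 = 5: Horner steps 6 → 5 → 6, so m(5) = 6.
  α_6 = 4: Horner steps 6 → 6 → 5, so m(4) = 5.
Codeword c = [4, 2, 4, 5, 6, 5] ∈ F_7^6.


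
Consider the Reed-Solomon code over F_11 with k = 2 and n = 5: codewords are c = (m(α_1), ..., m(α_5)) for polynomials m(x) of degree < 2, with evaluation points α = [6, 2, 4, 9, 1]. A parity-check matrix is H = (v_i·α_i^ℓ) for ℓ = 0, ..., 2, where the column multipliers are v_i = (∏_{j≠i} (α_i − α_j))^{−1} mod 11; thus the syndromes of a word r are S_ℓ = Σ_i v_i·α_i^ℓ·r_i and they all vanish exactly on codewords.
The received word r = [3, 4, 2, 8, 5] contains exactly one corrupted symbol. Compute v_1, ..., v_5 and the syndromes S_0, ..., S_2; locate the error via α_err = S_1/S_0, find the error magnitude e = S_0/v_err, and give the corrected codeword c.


S = (3, 7, 9), error at position 1, error magnitude e = 3, c = [0, 4, 2, 8, 5].

Step 1: column multipliers v_i = (∏_{j≠i}(α_i − α_j))^{−1} mod 11.
  i = 1 (α = 6): (6−2)(6−4)(6−9)(6−1) = 4·2·(−3)·5 = −120 ≡ 1, so v_1 = 1^{−1} = 1 (mod 11).
  i = 2 (α = 2): (2−6)(2−4)(2−9)(2−1) = (−4)·(−2)·(−7)·1 = −56 ≡ 10, so v_2 = 10^{−1} = 10 (mod 11).
  i = 3 (α = 4): (4−6)(4−2)(4−9)(4−1) = (−2)·2·(−5)·3 = 60 ≡ 5, so v_3 = 5^{−1} = 9 (mod 11).
  i = 4 (α = 9): (9−6)(9−2)(9−4)(9−1) = 3·7·5·8 = 840 ≡ 4, so v_4 = 4^{−1} = 3 (mod 11).
  i = 5 (α = 1): (1−6)(1−2)(1−4)(1−9) = (−5)·(−1)·(−3)·(−8) = 120 ≡ 10, so v_5 = 10^{−1} = 10 (mod 11).
  v = [1, 10, 9, 3, 10].
Step 2: syndromes of r = [3, 4, 2, 8, 5] (all sums mod 11).
  S_0 = Σ v_i r_i = 1·3 + 10·4 + 9·2 + 3·8 + 10·5 = 135 ≡ 3.
  S_1 = Σ v_i α_i r_i = 1·6·3 + 10·2·4 + 9·4·2 + 3·9·8 + 10·1·5 = 436 ≡ 7.
  α_i^2 mod 11 = [3, 4, 5, 4, 1].
  S_2 = Σ v_i α_i^2 r_i = 1·3·3 + 10·4·4 + 9·5·2 + 3·4·8 + 10·1·5 = 405 ≡ 9.
  S = (3, 7, 9) ≠ 0, so r is not a codeword (an error is present).
Step 3: locate the error. For a single error e at position i, S_ℓ = v_i·e·α_i^ℓ, so α_err = S_1/S_0.
  S_0^{−1} = 3^{−1} = 4 (mod 11), so α_err = 7·4 = 28 ≡ 6 = α_1. Error position i = 1.
  Consistency check: S_2/S_1 = 9·8 = 72 ≡ 6 = α_err ✓ (single-error assumption holds).
Step 4: error magnitude e = S_0/v_1 = S_0·∏_{j≠1}(α_1 − α_j) = 3·1 = 3 ≡ 3 (mod 11).
Step 5: correct position 1: c_1 = r_1 − e = 3 − 3 ≡ 0 (mod 11). Hence c = [0, 4, 2, 8, 5].
  Check: interpolating c through the α_i gives m(x) = 6 + 10·x (degree < 2) with m(α_i) = c_i for every i, so c is indeed a codeword.


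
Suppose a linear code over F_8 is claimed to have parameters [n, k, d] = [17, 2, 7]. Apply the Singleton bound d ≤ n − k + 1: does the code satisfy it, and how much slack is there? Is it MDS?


Singleton RHS = n − k + 1 = 16, slack = 9, bound satisfied, not MDS.

Singleton bound: d ≤ n − k + 1.
Here n = 17, k = 2, so n − k + 1 = 16.
Given d = 7, check d ≤ 16: YES.
Slack = (n − k + 1) − d = 9.
The code is NOT MDS (slack = 9 > 0).
Description: the claimed parameters are [17, 2, 7]_8; such a code would be non-MDS.


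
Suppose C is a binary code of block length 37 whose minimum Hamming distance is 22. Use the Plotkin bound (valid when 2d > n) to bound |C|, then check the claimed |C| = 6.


Plotkin bound M ≤ 6; given |C| = 6 ≤ bound (satisfied).

Check applicability: 2d = 44, n = 37.
2d − n = 7 > 0, so Plotkin applies.
Compute d/(2d−n) = 22/7 ≈ 3.1429.
⌊d/(2d−n)⌋ = 3.
Plotkin bound: M ≤ 2·3 = 6.
Given |C| = 6, check: satisfied.
This |C| is at the Plotkin bound.


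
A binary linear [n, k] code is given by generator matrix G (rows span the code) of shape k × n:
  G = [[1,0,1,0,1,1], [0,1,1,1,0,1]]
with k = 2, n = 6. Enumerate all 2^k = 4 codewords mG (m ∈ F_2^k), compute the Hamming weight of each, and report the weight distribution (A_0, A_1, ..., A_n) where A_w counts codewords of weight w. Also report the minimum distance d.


Weight distribution: A_0 = 1, A_4 = 3. Minimum distance d = 4.

Enumerate all 2^2 = 4 messages m ∈ F_2^2.
For each, compute codeword c = mG in F_2^6, then tally its weight.
  m = 00 → c = 000000, weight = 0.
  m = 10 → c = 101011, weight = 4.
  m = 01 → c = 011101, weight = 4.
  m = 11 → c = 110110, weight = 4.
Tally weights:
  weight 0: 1 codewords.
  weight 4: 3 codewords.
Minimum distance d = smallest w > 0 with A_w > 0 = 4.
Sanity: Σ A_w = 4 = 2^2 = 4 ✓.


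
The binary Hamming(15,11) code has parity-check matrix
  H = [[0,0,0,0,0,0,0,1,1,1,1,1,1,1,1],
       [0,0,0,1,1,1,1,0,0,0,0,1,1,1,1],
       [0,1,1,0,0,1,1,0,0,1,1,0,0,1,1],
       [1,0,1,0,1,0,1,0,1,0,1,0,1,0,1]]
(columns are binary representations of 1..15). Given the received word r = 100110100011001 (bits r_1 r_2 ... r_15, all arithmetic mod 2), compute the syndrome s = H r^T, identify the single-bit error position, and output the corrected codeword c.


s = (1, 1, 1, 1)^T, error position = 15, corrected codeword c = 100110100011000

Compute s = H r^T mod 2 one row at a time:
  s_1 = 0 + 0 + 0 + 1 + 1 + 0 + 0 + 1 = 3 ≡ 1 (mod 2).
  s_2 = 1 + 1 + 0 + 1 + 1 + 0 + 0 + 1 = 5 ≡ 1 (mod 2).
  s_3 = 0 + 0 + 0 + 1 + 0 + 1 + 0 + 1 = 3 ≡ 1 (mod 2).
  s_4 = 1 + 0 + 1 + 1 + 0 + 1 + 0 + 1 = 5 ≡ 1 (mod 2).
s = (1, 1, 1, 1)^T — this equals column 15 of H (binary 1111), so error is at position 15.
Correct: flip bit 15 of r = 100110100011001 to get c = 100110100011000.


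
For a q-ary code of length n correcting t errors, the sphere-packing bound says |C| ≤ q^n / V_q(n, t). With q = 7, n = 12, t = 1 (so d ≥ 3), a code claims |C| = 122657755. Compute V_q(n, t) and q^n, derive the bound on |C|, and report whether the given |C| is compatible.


V_q(n, t) = 73, q^n = 13841287201, Hamming bound = 189606673, |C| = 122657755 ≤ bound (satisfied).

Step 1: Compute V_q(n, t) = Σ_{j=0}^1 C(n, j) (q−1)^j.
  j = 0: C(12,0)·(6)^0 = 1·1 = 1.
  j = 1: C(12,1)·(6)^1 = 12·6 = 72.
  V_q(n, t) = 1 + 72 = 73.
Step 2: q^n = 7^12 = 13841287201.
Step 3: Hamming bound ⌊q^n / V_q(n,t)⌋ = ⌊13841287201/73⌋ = 189606673.
Step 4: Compare |C| = 122657755 to 189606673: satisfied.
The claimed |C| lies below the Hamming bound.


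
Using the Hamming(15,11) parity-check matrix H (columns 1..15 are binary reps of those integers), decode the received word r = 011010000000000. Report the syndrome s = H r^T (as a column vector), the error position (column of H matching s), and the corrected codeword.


s = (0, 1, 0, 0)^T, error position = 4, corrected codeword c = 011110000000000

Compute s = H r^T mod 2 one row at a time:
  s_1 = 0 + 0 + 0 + 0 + 0 + 0 + 0 + 0 = 0 ≡ 0 (mod 2).
  s_2 = 0 + 1 + 0 + 0 + 0 + 0 + 0 + 0 = 1 ≡ 1 (mod 2).
  s_3 = 1 + 1 + 0 + 0 + 0 + 0 + 0 + 0 = 2 ≡ 0 (mod 2).
  s_4 = 0 + 1 + 1 + 0 + 0 + 0 + 0 + 0 = 2 ≡ 0 (mod 2).
s = (0, 1, 0, 0)^T — this equals column 4 of H (binary 0100), so error is at position 4.
Correct: flip bit 4 of r = 011010000000000 to get c = 011110000000000.


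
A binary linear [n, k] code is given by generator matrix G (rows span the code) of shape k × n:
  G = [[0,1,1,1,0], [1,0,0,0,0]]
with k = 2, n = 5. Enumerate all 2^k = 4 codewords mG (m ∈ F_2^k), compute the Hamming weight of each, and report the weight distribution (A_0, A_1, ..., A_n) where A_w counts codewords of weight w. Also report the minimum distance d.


Weight distribution: A_0 = 1, A_1 = 1, A_3 = 1, A_4 = 1. Minimum distance d = 1.

Enumerate all 2^2 = 4 messages m ∈ F_2^2.
For each, compute codeword c = mG in F_2^5, then tally its weight.
  m = 00 → c = 00000, weight = 0.
  m = 10 → c = 01110, weight = 3.
  m = 01 → c = 10000, weight = 1.
  m = 11 → c = 11110, weight = 4.
Tally weights:
  weight 0: 1 codewords.
  weight 1: 1 codewords.
  weight 3: 1 codewords.
  weight 4: 1 codewords.
Minimum distance d = smallest w > 0 with A_w > 0 = 1.
Sanity: Σ A_w = 4 = 2^2 = 4 ✓.


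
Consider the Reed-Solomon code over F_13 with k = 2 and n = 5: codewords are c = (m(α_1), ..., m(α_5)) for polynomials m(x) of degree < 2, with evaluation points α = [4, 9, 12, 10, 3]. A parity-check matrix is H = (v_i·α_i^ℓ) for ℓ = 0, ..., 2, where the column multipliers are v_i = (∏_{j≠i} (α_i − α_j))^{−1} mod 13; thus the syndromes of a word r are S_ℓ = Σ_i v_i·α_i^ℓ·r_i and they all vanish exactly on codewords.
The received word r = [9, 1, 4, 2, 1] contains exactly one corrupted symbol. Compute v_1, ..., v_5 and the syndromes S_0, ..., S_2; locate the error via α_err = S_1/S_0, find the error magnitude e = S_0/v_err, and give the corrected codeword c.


S = (6, 5, 2), error at position 5, error magnitude e = 6, c = [9, 1, 4, 2, 8].

Step 1: column multipliers v_i = (∏_{j≠i}(α_i − α_j))^{−1} mod 13.
  i = 1 (α = 4): (4−9)(4−12)(4−10)(4−3) = (−5)·(−8)·(−6)·1 = −240 ≡ 7, so v_1 = 7^{−1} = 2 (mod 13).
  i = 2 (α = 9): (9−4)(9−12)(9−10)(9−3) = 5·(−3)·(−1)·6 = 90 ≡ 12, so v_2 = 12^{−1} = 12 (mod 13).
  i = 3 (α = 12): (12−4)(12−9)(12−10)(12−3) = 8·3·2·9 = 432 ≡ 3, so v_3 = 3^{−1} = 9 (mod 13).
  i = 4 (α = 10): (10−4)(10−9)(10−12)(10−3) = 6·1·(−2)·7 = −84 ≡ 7, so v_4 = 7^{−1} = 2 (mod 13).
  i = 5 (α = 3): (3−4)(3−9)(3−12)(3−10) = (−1)·(−6)·(−9)·(−7) = 378 ≡ 1, so v_5 = 1^{−1} = 1 (mod 13).
  v = [2, 12, 9, 2, 1].
Step 2: syndromes of r = [9, 1, 4, 2, 1] (all sums mod 13).
  S_0 = Σ v_i r_i = 2·9 + 12·1 + 9·4 + 2·2 + 1·1 = 71 ≡ 6.
  S_1 = Σ v_i α_i r_i = 2·4·9 + 12·9·1 + 9·12·4 + 2·10·2 + 1·3·1 = 655 ≡ 5.
  α_i^2 mod 13 = [3, 3, 1, 9, 9].
  S_2 = Σ v_i α_i^2 r_i = 2·3·9 + 12·3·1 + 9·1·4 + 2·9·2 + 1·9·1 = 171 ≡ 2.
  S = (6, 5, 2) ≠ 0, so r is not a codeword (an error is present).
Step 3: locate the error. For a single error e at position i, S_ℓ = v_i·e·α_i^ℓ, so α_err = S_1/S_0.
  S_0^{−1} = 6^{−1} = 11 (mod 13), so α_err = 5·11 = 55 ≡ 3 = α_5. Error position i = 5.
  Consistency check: S_2/S_1 = 2·8 = 16 ≡ 3 = α_err ✓ (single-error assumption holds).
Step 4: error magnitude e = S_0/v_5 = S_0·∏_{j≠5}(α_5 − α_j) = 6·1 = 6 ≡ 6 (mod 13).
Step 5: correct position 5: c_5 = r_5 − e = 1 − 6 ≡ 8 (mod 13). Hence c = [9, 1, 4, 2, 8].
  Check: interpolating c through the α_i gives m(x) = 5 + 1·x (degree < 2) with m(α_i) = c_i for every i, so c is indeed a codeword.


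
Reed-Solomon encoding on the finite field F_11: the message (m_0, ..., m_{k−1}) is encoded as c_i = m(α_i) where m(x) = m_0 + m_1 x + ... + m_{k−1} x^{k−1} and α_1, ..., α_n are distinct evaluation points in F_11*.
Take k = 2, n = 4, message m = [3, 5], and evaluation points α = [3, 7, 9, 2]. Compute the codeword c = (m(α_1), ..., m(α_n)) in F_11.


c = [7, 5, 4, 2]

Message polynomial: m(x) = 3 + 5·x (mod 11).
For each evaluation point α_i, compute m(α_i) mod 11:
  α_1 = 3: Horner steps 5 → 7, so m(3) = 7.
  α_2 = 7: Horner steps 5 → 5, so m(7) = 5.
  α_3 = 9: Horner steps 5 → 4, so m(9) = 4.
  α_4 = 2: Horner steps 5 → 2, so m(2) = 2.
Codeword c = [7, 5, 4, 2] ∈ F_11^4.


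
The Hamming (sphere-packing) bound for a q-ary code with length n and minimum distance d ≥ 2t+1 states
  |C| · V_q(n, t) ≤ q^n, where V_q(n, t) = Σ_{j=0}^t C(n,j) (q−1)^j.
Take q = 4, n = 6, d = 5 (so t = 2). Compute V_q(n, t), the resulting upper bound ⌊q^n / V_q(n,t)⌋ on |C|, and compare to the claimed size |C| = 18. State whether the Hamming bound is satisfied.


V_q(n, t) = 154, q^n = 4096, Hamming bound = 26, |C| = 18 ≤ bound (satisfied).

Step 1: Compute V_q(n, t) = Σ_{j=0}^2 C(n, j) (q−1)^j.
  j = 0: C(6,0)·(3)^0 = 1·1 = 1.
  j = 1: C(6,1)·(3)^1 = 6·3 = 18.
  j = 2: C(6,2)·(3)^2 = 15·9 = 135.
  V_q(n, t) = 1 + 18 + 135 = 154.
Step 2: q^n = 4^6 = 4096.
Step 3: Hamming bound ⌊q^n / V_q(n,t)⌋ = ⌊4096/154⌋ = 26.
Step 4: Compare |C| = 18 to 26: satisfied.
The claimed |C| lies below the Hamming bound.


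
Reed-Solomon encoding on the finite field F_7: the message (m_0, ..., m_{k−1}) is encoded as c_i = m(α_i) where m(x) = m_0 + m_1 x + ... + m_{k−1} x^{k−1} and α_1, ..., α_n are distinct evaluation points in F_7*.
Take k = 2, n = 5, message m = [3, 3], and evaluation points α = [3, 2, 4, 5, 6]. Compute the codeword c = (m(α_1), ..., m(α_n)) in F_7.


c = [5, 2, 1, 4, 0]

Message polynomial: m(x) = 3 + 3·x (mod 7).
For each evaluation point α_i, compute m(α_i) mod 7:
  α_1 = 3: Horner steps 3 → 5, so m(3) = 5.
  α_2 = 2: Horner steps 3 → 2, so m(2) = 2.
  α_3 = 4: Horner steps 3 → 1, so m(4) = 1.
  α_4 = 5: Horner steps 3 → 4, so m(5) = 4.
  α_5 = 6: Horner steps 3 → 0, so m(6) = 0.
Codeword c = [5, 2, 1, 4, 0] ∈ F_7^5.


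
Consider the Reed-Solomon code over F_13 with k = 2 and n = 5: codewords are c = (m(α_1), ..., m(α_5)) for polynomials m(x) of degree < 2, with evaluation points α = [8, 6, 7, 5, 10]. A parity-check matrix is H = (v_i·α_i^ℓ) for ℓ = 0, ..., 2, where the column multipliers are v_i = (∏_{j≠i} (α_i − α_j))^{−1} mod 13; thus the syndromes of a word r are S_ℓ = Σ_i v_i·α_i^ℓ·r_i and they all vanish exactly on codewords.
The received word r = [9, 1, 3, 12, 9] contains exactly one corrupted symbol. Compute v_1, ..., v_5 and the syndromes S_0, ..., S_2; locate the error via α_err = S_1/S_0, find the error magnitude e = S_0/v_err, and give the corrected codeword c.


S = (4, 6, 9), error at position 1, error magnitude e = 4, c = [5, 1, 3, 12, 9].

Step 1: column multipliers v_i = (∏_{j≠i}(α_i − α_j))^{−1} mod 13.
  i = 1 (α = 8): (8−6)(8−7)(8−5)(8−10) = 2·1·3·(−2) = −12 ≡ 1, so v_1 = 1^{−1} = 1 (mod 13).
  i = 2 (α = 6): (6−8)(6−7)(6−5)(6−10) = (−2)·(−1)·1·(−4) = −8 ≡ 5, so v_2 = 5^{−1} = 8 (mod 13).
  i = 3 (α = 7): (7−8)(7−6)(7−5)(7−10) = (−1)·1·2·(−3) = 6 ≡ 6, so v_3 = 6^{−1} = 11 (mod 13).
  i = 4 (α = 5): (5−8)(5−6)(5−7)(5−10) = (−3)·(−1)·(−2)·(−5) = 30 ≡ 4, so v_4 = 4^{−1} = 10 (mod 13).
  i = 5 (α = 10): (10−8)(10−6)(10−7)(10−5) = 2·4·3·5 = 120 ≡ 3, so v_5 = 3^{−1} = 9 (mod 13).
  v = [1, 8, 11, 10, 9].
Step 2: syndromes of r = [9, 1, 3, 12, 9] (all sums mod 13).
  S_0 = Σ v_i r_i = 1·9 + 8·1 + 11·3 + 10·12 + 9·9 = 251 ≡ 4.
  S_1 = Σ v_i α_i r_i = 1·8·9 + 8·6·1 + 11·7·3 + 10·5·12 + 9·10·9 = 1761 ≡ 6.
  α_i^2 mod 13 = [12, 10, 10, 12, 9].
  S_2 = Σ v_i α_i^2 r_i = 1·12·9 + 8·10·1 + 11·10·3 + 10·12·12 + 9·9·9 = 2687 ≡ 9.
  S = (4, 6, 9) ≠ 0, so r is not a codeword (an error is present).
Step 3: locate the error. For a single error e at position i, S_ℓ = v_i·e·α_i^ℓ, so α_err = S_1/S_0.
  S_0^{−1} = 4^{−1} = 10 (mod 13), so α_err = 6·10 = 60 ≡ 8 = α_1. Error position i = 1.
  Consistency check: S_2/S_1 = 9·11 = 99 ≡ 8 = α_err ✓ (single-error assumption holds).
Step 4: error magnitude e = S_0/v_1 = S_0·∏_{j≠1}(α_1 − α_j) = 4·1 = 4 ≡ 4 (mod 13).
Step 5: correct position 1: c_1 = r_1 − e = 9 − 4 ≡ 5 (mod 13). Hence c = [5, 1, 3, 12, 9].
  Check: interpolating c through the α_i gives m(x) = 2 + 2·x (degree < 2) with m(α_i) = c_i for every i, so c is indeed a codeword.
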